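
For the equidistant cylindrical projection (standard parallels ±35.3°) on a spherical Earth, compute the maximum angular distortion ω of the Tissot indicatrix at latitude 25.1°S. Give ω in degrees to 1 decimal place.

6.0°

In the equirectangular projection with standard parallel φ₀ = 35.3° (x = Rλ cos φ₀, y = Rφ), meridians are true-scale (h = 1) and the parallel scale is k = cos φ₀ / cos φ.
At 25.1°: h = 1.000, k = 0.9012; principal scales a = 1.000, b = 0.9012.
sin(ω/2) = (a − b)/(a + b) = 0.09876/1.901 = 0.05194, so ω = 2 arcsin(0.05194) ≈ 6.0°.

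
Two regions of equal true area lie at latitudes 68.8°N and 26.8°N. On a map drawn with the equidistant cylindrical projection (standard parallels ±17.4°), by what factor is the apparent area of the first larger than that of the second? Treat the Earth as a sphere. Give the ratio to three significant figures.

With standard parallel φ₀ = 17.4°, the equirectangular projection gives x = Rλ cos φ₀, y = Rφ, so h = 1 and k = cos 17.4° / cos φ.
Areal scale at 68.8°: h·k = 1.000 × 2.639 = 2.639.
Areal scale at 26.8°: h·k = 1.000 × 1.069 = 1.069.
Ratio = 2.639/1.069 ≈ 2.47.

2.47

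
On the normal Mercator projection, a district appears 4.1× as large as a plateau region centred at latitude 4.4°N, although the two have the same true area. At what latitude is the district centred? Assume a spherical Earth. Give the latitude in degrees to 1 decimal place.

On Mercator, (apparent₁)/(apparent₂) = sec²φ₁ / sec²φ₂ when true areas are equal.
cos²φ₂ / cos²φ₁ = 4.1  ⇒  cos φ₁ = cos 4.4° / √4.1 = 0.9971/2.025 = 0.4924.
φ₁ = arccos(0.4924) ≈ 60.5°.

60.5°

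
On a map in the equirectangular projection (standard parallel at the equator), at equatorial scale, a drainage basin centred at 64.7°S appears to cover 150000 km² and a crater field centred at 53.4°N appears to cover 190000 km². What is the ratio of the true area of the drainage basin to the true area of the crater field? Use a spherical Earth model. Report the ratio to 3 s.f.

Plate carrée has h = 1 and k = sec φ, giving areal scale sec φ; true area = (apparent area) · cos φ.
True area of drainage basin: 150000 × cos(64.7°) = 150000 × 0.4274 = 64100 km².
True area of crater field: 190000 × cos(53.4°) = 190000 × 0.5962 = 113300 km².
Ratio = 64100 / 113300 ≈ 0.566.

0.566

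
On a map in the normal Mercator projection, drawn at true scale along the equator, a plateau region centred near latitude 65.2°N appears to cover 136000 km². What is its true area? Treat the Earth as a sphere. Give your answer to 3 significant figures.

Mercator is conformal, so the point scale is isotropic: h = k = sec φ = 1/cos φ.
Areal scale = k² = sec²φ = 1/cos²(65.2°) = 1/0.4195² = 5.684.
True area = apparent / (areal scale) = 136000 / 5.684 ≈ 23900 km².

23900 km²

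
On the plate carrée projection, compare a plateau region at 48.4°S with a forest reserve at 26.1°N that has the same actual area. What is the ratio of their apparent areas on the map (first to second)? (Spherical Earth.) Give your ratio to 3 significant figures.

1.35

In the plate carrée (x = Rλ, y = Rφ), meridians are true-scale (h = 1) and parallels are stretched by k = sec φ.
Areal scale at 48.4°: h·k = 1.000 × 1.506 = 1.506.
Areal scale at 26.1°: h·k = 1.000 × 1.114 = 1.114.
Ratio = 1.506/1.114 ≈ 1.35.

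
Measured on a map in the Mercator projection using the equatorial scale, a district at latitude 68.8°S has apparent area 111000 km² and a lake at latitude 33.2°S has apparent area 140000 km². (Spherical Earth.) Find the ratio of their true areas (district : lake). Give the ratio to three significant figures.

0.148

Mercator's areal exaggeration is sec²φ; hence true area = (apparent area) · cos²φ.
True area of district: 111000 × cos²(68.8°) = 111000 × 0.1308 = 14520 km².
True area of lake: 140000 × cos²(33.2°) = 140000 × 0.7002 = 98020 km².
Ratio = 14520 / 98020 ≈ 0.148.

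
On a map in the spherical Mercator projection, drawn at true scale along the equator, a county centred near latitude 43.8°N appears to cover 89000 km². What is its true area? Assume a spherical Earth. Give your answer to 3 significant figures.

46400 km²

Mercator is conformal, so the point scale is isotropic: h = k = sec φ = 1/cos φ.
Areal scale = k² = sec²φ = 1/cos²(43.8°) = 1/0.7218² = 1.920.
True area = apparent / (areal scale) = 89000 / 1.920 ≈ 46400 km².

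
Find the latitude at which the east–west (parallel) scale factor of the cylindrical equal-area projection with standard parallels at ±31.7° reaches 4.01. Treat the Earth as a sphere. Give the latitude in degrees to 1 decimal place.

77.8°

A cylindrical equal-area projection with standard parallel φ₀ has meridian scale h = cos φ / cos φ₀ and parallel scale k = cos φ₀ / cos φ (so areas are preserved, h·k = 1).
k = cos φ₀ / cos φ = 4.01  ⇒  cos φ = cos 31.7° / 4.01 = 0.2122.
φ = arccos(0.2122) ≈ 77.8°.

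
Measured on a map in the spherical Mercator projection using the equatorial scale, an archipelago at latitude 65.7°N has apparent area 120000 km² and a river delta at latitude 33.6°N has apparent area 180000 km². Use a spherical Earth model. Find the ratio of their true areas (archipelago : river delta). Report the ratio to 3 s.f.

On Mercator the areal scale is sec²φ, so true area = apparent × cos²φ.
True area of archipelago: 120000 × cos²(65.7°) = 120000 × 0.1693 = 20320 km².
True area of river delta: 180000 × cos²(33.6°) = 180000 × 0.6938 = 124900 km².
Ratio = 20320 / 124900 ≈ 0.163.

0.163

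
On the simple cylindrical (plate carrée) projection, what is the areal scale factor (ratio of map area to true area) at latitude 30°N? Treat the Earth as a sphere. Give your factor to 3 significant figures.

1.15

Plate carrée maps x = Rλ, y = Rφ. The meridian scale is h = 1 and the parallel scale is k = 1/cos φ = sec φ.
Areal scale = h·k = 1 × sec φ; at 30°, h = 1.000, k = 1.155, so h·k = 1.155.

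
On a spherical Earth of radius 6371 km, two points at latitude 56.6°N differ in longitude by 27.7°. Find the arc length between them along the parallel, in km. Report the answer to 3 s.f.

1700 km

Arc length along a parallel = R cos φ · Δλ (with Δλ in radians).
= 6371 × cos 56.6° × (27.7° × π/180) = 6371 × 0.5505 × 0.4835 ≈ 1700 km.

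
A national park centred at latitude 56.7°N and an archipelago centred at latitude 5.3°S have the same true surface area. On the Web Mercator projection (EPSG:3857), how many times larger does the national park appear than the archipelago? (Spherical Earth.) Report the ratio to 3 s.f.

Mercator areal scale is sec²φ.
At 56.7°: sec²(56.7°) = 1/0.5490² = 3.318.
At 5.3°: sec²(5.3°) = 1/0.9957² = 1.009.
Ratio = 3.318/1.009 = cos²(5.3°)/cos²(56.7°) ≈ 3.29.

3.29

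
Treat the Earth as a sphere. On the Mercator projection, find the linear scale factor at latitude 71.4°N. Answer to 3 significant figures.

3.14

The Mercator projection is conformal; its linear scale factor is the same in every direction and equals sec φ = 1/cos φ.
k = 1/cos 71.4° = 1/0.3190 = 3.135.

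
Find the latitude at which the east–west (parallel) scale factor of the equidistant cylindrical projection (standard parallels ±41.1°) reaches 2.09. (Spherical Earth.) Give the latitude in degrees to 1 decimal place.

68.9°

With standard parallel φ₀ = 41.1°, the equirectangular projection gives x = Rλ cos φ₀, y = Rφ, so h = 1 and k = cos 41.1° / cos φ.
k = cos φ₀ / cos φ = 2.09  ⇒  cos φ = cos 41.1° / 2.09 = 0.3606.
φ = arccos(0.3606) ≈ 68.9°.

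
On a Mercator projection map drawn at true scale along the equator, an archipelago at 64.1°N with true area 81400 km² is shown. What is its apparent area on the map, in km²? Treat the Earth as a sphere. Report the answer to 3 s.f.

Mercator is conformal, so the point scale is isotropic: h = k = sec φ = 1/cos φ.
Areal scale = k² = sec²φ = 1/cos²(64.1°) = 1/0.4368² = 5.241.
Apparent area = 81400 × 5.241 ≈ 427000 km².

427000 km²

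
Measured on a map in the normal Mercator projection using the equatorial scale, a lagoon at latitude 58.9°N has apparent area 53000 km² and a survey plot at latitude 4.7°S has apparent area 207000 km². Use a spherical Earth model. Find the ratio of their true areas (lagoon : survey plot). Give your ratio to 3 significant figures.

Mercator's areal exaggeration is sec²φ; hence true area = (apparent area) · cos²φ.
True area of lagoon: 53000 × cos²(58.9°) = 53000 × 0.2668 = 14140 km².
True area of survey plot: 207000 × cos²(4.7°) = 207000 × 0.9933 = 205600 km².
Ratio = 14140 / 205600 ≈ 0.0688.

0.0688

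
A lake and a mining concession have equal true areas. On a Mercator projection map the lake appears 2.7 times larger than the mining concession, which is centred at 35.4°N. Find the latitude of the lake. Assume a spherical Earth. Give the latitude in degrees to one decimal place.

On Mercator, (apparent₁)/(apparent₂) = sec²φ₁ / sec²φ₂ when true areas are equal.
cos²φ₂ / cos²φ₁ = 2.7  ⇒  cos φ₁ = cos 35.4° / √2.7 = 0.8151/1.643 = 0.4961.
φ₁ = arccos(0.4961) ≈ 60.3°.

60.3°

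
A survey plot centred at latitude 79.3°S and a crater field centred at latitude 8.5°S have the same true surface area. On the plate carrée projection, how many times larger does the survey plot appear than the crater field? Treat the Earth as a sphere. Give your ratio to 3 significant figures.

5.33

In the plate carrée (x = Rλ, y = Rφ), meridians are true-scale (h = 1) and parallels are stretched by k = sec φ.
Areal scale at 79.3°: h·k = 1.000 × 5.386 = 5.386.
Areal scale at 8.5°: h·k = 1.000 × 1.011 = 1.011.
Ratio = 5.386/1.011 ≈ 5.33.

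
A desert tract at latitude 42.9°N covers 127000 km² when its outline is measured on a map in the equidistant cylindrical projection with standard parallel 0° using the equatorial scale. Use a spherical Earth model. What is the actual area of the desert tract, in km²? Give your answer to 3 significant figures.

In the plate carrée (x = Rλ, y = Rφ), meridians are true-scale (h = 1) and parallels are stretched by k = sec φ.
Areal scale = h·k = 1 × sec φ; at 42.9°, h = 1.000, k = 1.365, so h·k = 1.365.
True area = apparent / (areal scale) = 127000 / 1.365 ≈ 93000 km².

93000 km²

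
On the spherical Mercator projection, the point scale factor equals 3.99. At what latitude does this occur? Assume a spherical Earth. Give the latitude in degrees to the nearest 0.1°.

75.5°

Mercator scale is k = sec φ = 1/cos φ.
1/cos φ = 3.99  ⇒  cos φ = 0.2506  ⇒  φ = arccos(0.2506) ≈ 75.5°.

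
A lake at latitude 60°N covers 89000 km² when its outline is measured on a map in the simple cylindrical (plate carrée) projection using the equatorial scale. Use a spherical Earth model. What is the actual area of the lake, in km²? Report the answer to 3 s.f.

44500 km²

Plate carrée maps x = Rλ, y = Rφ. The meridian scale is h = 1 and the parallel scale is k = 1/cos φ = sec φ.
Areal scale = h·k = 1 × sec φ; at 60°, h = 1.000, k = 2.000, so h·k = 2.000.
True area = apparent / (areal scale) = 89000 / 2.000 ≈ 44500 km².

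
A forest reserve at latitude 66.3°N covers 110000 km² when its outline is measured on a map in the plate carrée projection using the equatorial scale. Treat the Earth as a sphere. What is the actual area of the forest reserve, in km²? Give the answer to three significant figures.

44200 km²

In the plate carrée (x = Rλ, y = Rφ), meridians are true-scale (h = 1) and parallels are stretched by k = sec φ.
Areal scale = h·k = 1 × sec φ; at 66.3°, h = 1.000, k = 2.488, so h·k = 2.488.
True area = apparent / (areal scale) = 110000 / 2.488 ≈ 44200 km².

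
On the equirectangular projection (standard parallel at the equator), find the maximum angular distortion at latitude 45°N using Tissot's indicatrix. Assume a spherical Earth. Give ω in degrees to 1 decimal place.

In the plate carrée (x = Rλ, y = Rφ), meridians are true-scale (h = 1) and parallels are stretched by k = sec φ.
At 45°: h = 1.000, k = 1.414; principal scales a = 1.414, b = 1.000.
sin(ω/2) = (a − b)/(a + b) = 0.4142/2.414 = 0.1716, so ω = 2 arcsin(0.1716) ≈ 19.8°.

19.8°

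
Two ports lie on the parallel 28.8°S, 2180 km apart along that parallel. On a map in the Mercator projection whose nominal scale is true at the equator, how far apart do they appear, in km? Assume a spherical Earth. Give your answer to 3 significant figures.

For Mercator, h = k = sec φ (a conformal cylindrical projection has a single point scale, 1/cos φ).
Along the parallel, k = sec 28.8° = 1/0.8763 = 1.141.
Map distance = 2180 × 1.141 ≈ 2490 km.

2490 km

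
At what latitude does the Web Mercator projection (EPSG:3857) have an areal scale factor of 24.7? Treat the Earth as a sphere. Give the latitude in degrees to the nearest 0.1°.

78.4°

Mercator areal scale is sec²φ.
sec²φ = 24.7  ⇒  cos²φ = 0.04049  ⇒  cos φ = 0.2012.
φ = arccos(0.2012) ≈ 78.4°.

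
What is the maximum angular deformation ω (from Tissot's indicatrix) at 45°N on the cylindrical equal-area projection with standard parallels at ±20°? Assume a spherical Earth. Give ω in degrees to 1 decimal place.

32.2°

A cylindrical equal-area projection with standard parallel φ₀ has meridian scale h = cos φ / cos φ₀ and parallel scale k = cos φ₀ / cos φ (so areas are preserved, h·k = 1).
At 45°: h = 0.7525, k = 1.329; principal scales a = 1.329, b = 0.7525.
sin(ω/2) = (a − b)/(a + b) = 0.5764/2.081 = 0.2769, so ω = 2 arcsin(0.2769) ≈ 32.2°.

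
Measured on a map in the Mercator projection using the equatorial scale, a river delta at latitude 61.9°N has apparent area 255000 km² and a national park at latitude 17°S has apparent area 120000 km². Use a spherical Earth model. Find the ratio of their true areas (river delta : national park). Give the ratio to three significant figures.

Since Mercator area scale is 1/cos²φ, the true area equals the apparent area multiplied by cos²φ.
True area of river delta: 255000 × cos²(61.9°) = 255000 × 0.2219 = 56570 km².
True area of national park: 120000 × cos²(17°) = 120000 × 0.9145 = 109700 km².
Ratio = 56570 / 109700 ≈ 0.516.

0.516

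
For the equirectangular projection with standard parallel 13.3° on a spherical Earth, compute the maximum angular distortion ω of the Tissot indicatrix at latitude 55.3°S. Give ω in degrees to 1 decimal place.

With standard parallel φ₀ = 13.3°, the equirectangular projection gives x = Rλ cos φ₀, y = Rφ, so h = 1 and k = cos 13.3° / cos φ.
At 55.3°: h = 1.000, k = 1.709; principal scales a = 1.709, b = 1.000.
sin(ω/2) = (a − b)/(a + b) = 0.7095/2.709 = 0.2619, so ω = 2 arcsin(0.2619) ≈ 30.4°.

30.4°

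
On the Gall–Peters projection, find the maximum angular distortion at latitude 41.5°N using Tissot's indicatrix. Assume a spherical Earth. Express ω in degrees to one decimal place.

The Gall–Peters projection is cylindrical equal-area with φ₀ = 45°. For cylindrical equal-area with standard parallel φ₀, h = cos φ / cos φ₀ and k = cos φ₀ / cos φ, so h·k = 1.
At 41.5°: h = 1.059, k = 0.9441; principal scales a = 1.059, b = 0.9441.
sin(ω/2) = (a − b)/(a + b) = 0.1151/2.003 = 0.05743, so ω = 2 arcsin(0.05743) ≈ 6.6°.

6.6°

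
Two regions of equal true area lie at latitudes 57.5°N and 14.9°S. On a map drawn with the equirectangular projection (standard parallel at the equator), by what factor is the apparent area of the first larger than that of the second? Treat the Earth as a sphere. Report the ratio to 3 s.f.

1.80

For the equirectangular projection with φ₀ = 0 (plate carrée), h = 1 along meridians and k = sec φ along parallels.
Areal scale at 57.5°: h·k = 1.000 × 1.861 = 1.861.
Areal scale at 14.9°: h·k = 1.000 × 1.035 = 1.035.
Ratio = 1.861/1.035 ≈ 1.80.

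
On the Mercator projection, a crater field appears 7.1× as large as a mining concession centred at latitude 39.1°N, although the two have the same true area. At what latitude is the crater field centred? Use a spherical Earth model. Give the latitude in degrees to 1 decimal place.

73.1°

On Mercator, (apparent₁)/(apparent₂) = sec²φ₁ / sec²φ₂ when true areas are equal.
cos²φ₂ / cos²φ₁ = 7.1  ⇒  cos φ₁ = cos 39.1° / √7.1 = 0.7760/2.665 = 0.2912.
φ₁ = arccos(0.2912) ≈ 73.1°.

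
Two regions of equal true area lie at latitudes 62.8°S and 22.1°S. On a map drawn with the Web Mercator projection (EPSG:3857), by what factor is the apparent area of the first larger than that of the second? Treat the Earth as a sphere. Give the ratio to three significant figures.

4.11

On Mercator, area is exaggerated by sec²φ = 1/cos²φ.
At 62.8°: sec²(62.8°) = 1/0.4571² = 4.786.
At 22.1°: sec²(22.1°) = 1/0.9265² = 1.165.
Ratio = 4.786/1.165 = cos²(22.1°)/cos²(62.8°) ≈ 4.11.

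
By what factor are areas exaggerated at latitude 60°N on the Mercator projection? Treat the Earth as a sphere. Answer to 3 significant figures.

4.00

The Mercator projection is conformal; its linear scale factor is the same in every direction and equals sec φ = 1/cos φ.
Areal scale = k² = sec²φ = 1/cos²(60°) = 1/0.5000² = 4.000.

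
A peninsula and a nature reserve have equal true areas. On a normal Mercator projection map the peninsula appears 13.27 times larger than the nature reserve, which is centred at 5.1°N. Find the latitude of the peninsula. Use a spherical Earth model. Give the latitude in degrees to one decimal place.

On Mercator, (apparent₁)/(apparent₂) = sec²φ₁ / sec²φ₂ when true areas are equal.
cos²φ₂ / cos²φ₁ = 13.27  ⇒  cos φ₁ = cos 5.1° / √13.27 = 0.9960/3.643 = 0.2734.
φ₁ = arccos(0.2734) ≈ 74.1°.

74.1°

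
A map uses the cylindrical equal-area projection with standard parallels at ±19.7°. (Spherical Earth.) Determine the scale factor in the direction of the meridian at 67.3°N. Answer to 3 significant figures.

0.410

Cylindrical equal-area (φ₀ = 19.7°): h = cos φ / cos 19.7° along meridians, k = cos 19.7° / cos φ along parallels; h·k = 1.
h = cos 67.3° / cos 19.7° = 0.3859/0.9415 = 0.4099.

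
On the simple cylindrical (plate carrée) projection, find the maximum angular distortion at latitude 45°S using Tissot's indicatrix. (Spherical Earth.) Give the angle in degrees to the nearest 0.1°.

19.8°

For the equirectangular projection with φ₀ = 0 (plate carrée), h = 1 along meridians and k = sec φ along parallels.
At 45°: h = 1.000, k = 1.414; principal scales a = 1.414, b = 1.000.
sin(ω/2) = (a − b)/(a + b) = 0.4142/2.414 = 0.1716, so ω = 2 arcsin(0.1716) ≈ 19.8°.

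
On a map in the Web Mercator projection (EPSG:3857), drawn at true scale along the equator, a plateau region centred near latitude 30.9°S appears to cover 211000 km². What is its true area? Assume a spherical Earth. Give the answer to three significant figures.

155000 km²

Mercator is conformal, so the point scale is isotropic: h = k = sec φ = 1/cos φ.
Areal scale = k² = sec²φ = 1/cos²(30.9°) = 1/0.8581² = 1.358.
True area = apparent / (areal scale) = 211000 / 1.358 ≈ 155000 km².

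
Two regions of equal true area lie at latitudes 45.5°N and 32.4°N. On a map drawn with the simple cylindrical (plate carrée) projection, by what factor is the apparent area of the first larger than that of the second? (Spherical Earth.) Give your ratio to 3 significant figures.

1.20

For the equirectangular projection with φ₀ = 0 (plate carrée), h = 1 along meridians and k = sec φ along parallels.
Areal scale at 45.5°: h·k = 1.000 × 1.427 = 1.427.
Areal scale at 32.4°: h·k = 1.000 × 1.184 = 1.184.
Ratio = 1.427/1.184 ≈ 1.20.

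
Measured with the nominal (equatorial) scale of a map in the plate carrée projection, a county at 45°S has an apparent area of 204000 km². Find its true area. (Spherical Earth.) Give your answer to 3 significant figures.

Plate carrée maps x = Rλ, y = Rφ. The meridian scale is h = 1 and the parallel scale is k = 1/cos φ = sec φ.
Areal scale = h·k = 1 × sec φ; at 45°, h = 1.000, k = 1.414, so h·k = 1.414.
True area = apparent / (areal scale) = 204000 / 1.414 ≈ 144000 km².

144000 km²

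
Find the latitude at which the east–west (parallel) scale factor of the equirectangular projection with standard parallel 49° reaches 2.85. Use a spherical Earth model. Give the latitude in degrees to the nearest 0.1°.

In the equirectangular projection with standard parallel φ₀ = 49° (x = Rλ cos φ₀, y = Rφ), meridians are true-scale (h = 1) and the parallel scale is k = cos φ₀ / cos φ.
k = cos φ₀ / cos φ = 2.85  ⇒  cos φ = cos 49° / 2.85 = 0.2302.
φ = arccos(0.2302) ≈ 76.7°.

76.7°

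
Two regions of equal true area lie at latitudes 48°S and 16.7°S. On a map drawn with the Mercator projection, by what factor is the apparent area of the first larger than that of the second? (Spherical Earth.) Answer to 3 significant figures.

Mercator areal scale is sec²φ.
At 48°: sec²(48°) = 1/0.6691² = 2.233.
At 16.7°: sec²(16.7°) = 1/0.9578² = 1.090.
Ratio = 2.233/1.090 = cos²(16.7°)/cos²(48°) ≈ 2.05.

2.05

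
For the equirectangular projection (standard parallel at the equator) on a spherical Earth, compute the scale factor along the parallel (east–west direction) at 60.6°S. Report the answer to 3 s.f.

In the plate carrée (x = Rλ, y = Rφ), meridians are true-scale (h = 1) and parallels are stretched by k = sec φ.
k = 1/cos 60.6° = 1/0.4909 = 2.037.

2.04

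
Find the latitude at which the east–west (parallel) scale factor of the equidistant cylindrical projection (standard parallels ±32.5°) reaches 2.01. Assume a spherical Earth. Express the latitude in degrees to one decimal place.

In the equirectangular projection with standard parallel φ₀ = 32.5° (x = Rλ cos φ₀, y = Rφ), meridians are true-scale (h = 1) and the parallel scale is k = cos φ₀ / cos φ.
k = cos φ₀ / cos φ = 2.01  ⇒  cos φ = cos 32.5° / 2.01 = 0.4196.
φ = arccos(0.4196) ≈ 65.2°.

65.2°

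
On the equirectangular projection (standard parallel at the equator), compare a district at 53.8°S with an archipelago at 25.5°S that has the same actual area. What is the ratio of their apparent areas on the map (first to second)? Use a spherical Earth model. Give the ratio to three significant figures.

Plate carrée maps x = Rλ, y = Rφ. The meridian scale is h = 1 and the parallel scale is k = 1/cos φ = sec φ.
Areal scale at 53.8°: h·k = 1.000 × 1.693 = 1.693.
Areal scale at 25.5°: h·k = 1.000 × 1.108 = 1.108.
Ratio = 1.693/1.108 ≈ 1.53.

1.53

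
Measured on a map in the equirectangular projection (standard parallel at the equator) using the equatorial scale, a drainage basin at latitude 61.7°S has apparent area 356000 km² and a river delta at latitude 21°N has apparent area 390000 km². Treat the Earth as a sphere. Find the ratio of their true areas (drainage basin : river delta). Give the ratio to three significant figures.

Plate carrée has h = 1 and k = sec φ, giving areal scale sec φ; true area = (apparent area) · cos φ.
True area of drainage basin: 356000 × cos(61.7°) = 356000 × 0.4741 = 168800 km².
True area of river delta: 390000 × cos(21°) = 390000 × 0.9336 = 364100 km².
Ratio = 168800 / 364100 ≈ 0.464.

0.464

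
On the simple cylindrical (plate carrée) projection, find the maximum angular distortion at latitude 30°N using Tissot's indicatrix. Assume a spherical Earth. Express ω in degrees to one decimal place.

8.2°

In the plate carrée (x = Rλ, y = Rφ), meridians are true-scale (h = 1) and parallels are stretched by k = sec φ.
At 30°: h = 1.000, k = 1.155; principal scales a = 1.155, b = 1.000.
sin(ω/2) = (a − b)/(a + b) = 0.1547/2.155 = 0.07180, so ω = 2 arcsin(0.07180) ≈ 8.2°.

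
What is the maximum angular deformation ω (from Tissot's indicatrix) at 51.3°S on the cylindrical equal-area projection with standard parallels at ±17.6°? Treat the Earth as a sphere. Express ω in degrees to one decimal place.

Cylindrical equal-area (φ₀ = 17.6°): h = cos φ / cos 17.6° along meridians, k = cos 17.6° / cos φ along parallels; h·k = 1.
At 51.3°: h = 0.6559, k = 1.525; principal scales a = 1.525, b = 0.6559.
sin(ω/2) = (a − b)/(a + b) = 0.8686/2.180 = 0.3983, so ω = 2 arcsin(0.3983) ≈ 46.9°.

46.9°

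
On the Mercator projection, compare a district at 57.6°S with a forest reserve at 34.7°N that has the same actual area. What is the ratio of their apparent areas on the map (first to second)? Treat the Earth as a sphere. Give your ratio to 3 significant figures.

Mercator areal scale is sec²φ.
At 57.6°: sec²(57.6°) = 1/0.5358² = 3.483.
At 34.7°: sec²(34.7°) = 1/0.8221² = 1.479.
Ratio = 3.483/1.479 = cos²(34.7°)/cos²(57.6°) ≈ 2.35.

2.35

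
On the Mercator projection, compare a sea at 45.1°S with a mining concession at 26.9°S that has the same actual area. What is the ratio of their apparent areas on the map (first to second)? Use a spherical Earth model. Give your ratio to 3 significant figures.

Mercator is conformal with k = sec φ, so areal scale = k² = sec²φ.
At 45.1°: sec²(45.1°) = 1/0.7059² = 2.007.
At 26.9°: sec²(26.9°) = 1/0.8918² = 1.257.
Ratio = 2.007/1.257 = cos²(26.9°)/cos²(45.1°) ≈ 1.60.

1.60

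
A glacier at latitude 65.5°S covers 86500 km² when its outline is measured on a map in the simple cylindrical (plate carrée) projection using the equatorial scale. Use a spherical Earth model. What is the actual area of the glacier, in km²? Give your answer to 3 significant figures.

Plate carrée maps x = Rλ, y = Rφ. The meridian scale is h = 1 and the parallel scale is k = 1/cos φ = sec φ.
Areal scale = h·k = 1 × sec φ; at 65.5°, h = 1.000, k = 2.411, so h·k = 2.411.
True area = apparent / (areal scale) = 86500 / 2.411 ≈ 35900 km².

35900 km²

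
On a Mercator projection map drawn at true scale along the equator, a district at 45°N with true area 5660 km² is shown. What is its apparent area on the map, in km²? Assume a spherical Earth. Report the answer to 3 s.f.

Mercator is conformal, so the point scale is isotropic: h = k = sec φ = 1/cos φ.
Areal scale = k² = sec²φ = 1/cos²(45°) = 1/0.7071² = 2.000.
Apparent area = 5660 × 2.000 ≈ 11300 km².

11300 km²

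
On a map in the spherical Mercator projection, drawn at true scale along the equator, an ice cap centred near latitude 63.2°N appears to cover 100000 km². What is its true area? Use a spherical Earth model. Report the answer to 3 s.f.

Mercator is conformal, so the point scale is isotropic: h = k = sec φ = 1/cos φ.
Areal scale = k² = sec²φ = 1/cos²(63.2°) = 1/0.4509² = 4.919.
True area = apparent / (areal scale) = 100000 / 4.919 ≈ 20300 km².

20300 km²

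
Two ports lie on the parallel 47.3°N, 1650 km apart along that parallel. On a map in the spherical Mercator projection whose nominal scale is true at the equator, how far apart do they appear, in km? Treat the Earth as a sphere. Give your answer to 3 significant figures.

2430 km

For Mercator, h = k = sec φ (a conformal cylindrical projection has a single point scale, 1/cos φ).
Along the parallel, k = sec 47.3° = 1/0.6782 = 1.475.
Map distance = 1650 × 1.475 ≈ 2430 km.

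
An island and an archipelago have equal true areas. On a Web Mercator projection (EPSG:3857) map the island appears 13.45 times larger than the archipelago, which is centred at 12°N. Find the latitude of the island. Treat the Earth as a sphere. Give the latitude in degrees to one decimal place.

For equal true areas on Mercator, apparent areas scale as sec²φ, so the ratio is cos²φ₂ / cos²φ₁.
cos²φ₂ / cos²φ₁ = 13.45  ⇒  cos φ₁ = cos 12° / √13.45 = 0.9781/3.667 = 0.2667.
φ₁ = arccos(0.2667) ≈ 74.5°.

74.5°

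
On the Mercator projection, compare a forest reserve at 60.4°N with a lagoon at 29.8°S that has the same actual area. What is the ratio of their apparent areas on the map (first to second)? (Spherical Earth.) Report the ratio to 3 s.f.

On Mercator, area is exaggerated by sec²φ = 1/cos²φ.
At 60.4°: sec²(60.4°) = 1/0.4939² = 4.099.
At 29.8°: sec²(29.8°) = 1/0.8678² = 1.328.
Ratio = 4.099/1.328 = cos²(29.8°)/cos²(60.4°) ≈ 3.09.

3.09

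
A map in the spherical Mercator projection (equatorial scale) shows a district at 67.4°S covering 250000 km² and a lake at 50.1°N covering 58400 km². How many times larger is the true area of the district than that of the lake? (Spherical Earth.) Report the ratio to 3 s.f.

Since Mercator area scale is 1/cos²φ, the true area equals the apparent area multiplied by cos²φ.
True area of district: 250000 × cos²(67.4°) = 250000 × 0.1477 = 36920 km².
True area of lake: 58400 × cos²(50.1°) = 58400 × 0.4115 = 24030 km².
Ratio = 36920 / 24030 ≈ 1.54.

1.54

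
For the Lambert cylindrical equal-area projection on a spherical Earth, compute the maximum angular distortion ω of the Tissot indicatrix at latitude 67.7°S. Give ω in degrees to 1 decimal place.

The Lambert cylindrical equal-area projection is the cylindrical equal-area projection with its standard parallel at the equator (φ₀ = 0). For cylindrical equal-area with standard parallel φ₀, h = cos φ / cos φ₀ and k = cos φ₀ / cos φ, so h·k = 1.
At 67.7°: h = 0.3795, k = 2.635; principal scales a = 2.635, b = 0.3795.
sin(ω/2) = (a − b)/(a + b) = 2.256/3.015 = 0.7483, so ω = 2 arcsin(0.7483) ≈ 96.9°.

96.9°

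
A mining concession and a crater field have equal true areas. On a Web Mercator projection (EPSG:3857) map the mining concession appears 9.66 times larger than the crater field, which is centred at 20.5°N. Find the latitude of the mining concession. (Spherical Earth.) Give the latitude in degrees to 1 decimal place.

72.5°

On Mercator, (apparent₁)/(apparent₂) = sec²φ₁ / sec²φ₂ when true areas are equal.
cos²φ₂ / cos²φ₁ = 9.66  ⇒  cos φ₁ = cos 20.5° / √9.66 = 0.9367/3.108 = 0.3014.
φ₁ = arccos(0.3014) ≈ 72.5°.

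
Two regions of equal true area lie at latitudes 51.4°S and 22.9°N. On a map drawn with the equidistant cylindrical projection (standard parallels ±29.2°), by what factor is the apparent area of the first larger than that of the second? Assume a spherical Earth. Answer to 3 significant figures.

1.48

The equidistant cylindrical projection with φ₀ = 29.2° has h = 1 (meridians true) and k = cos φ₀ / cos φ along parallels.
Areal scale at 51.4°: h·k = 1.000 × 1.399 = 1.399.
Areal scale at 22.9°: h·k = 1.000 × 0.9476 = 0.9476.
Ratio = 1.399/0.9476 ≈ 1.48.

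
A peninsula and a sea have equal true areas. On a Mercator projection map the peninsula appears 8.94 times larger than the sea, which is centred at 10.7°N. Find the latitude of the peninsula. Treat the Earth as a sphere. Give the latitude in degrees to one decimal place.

On Mercator, (apparent₁)/(apparent₂) = sec²φ₁ / sec²φ₂ when true areas are equal.
cos²φ₂ / cos²φ₁ = 8.94  ⇒  cos φ₁ = cos 10.7° / √8.94 = 0.9826/2.990 = 0.3286.
φ₁ = arccos(0.3286) ≈ 70.8°.

70.8°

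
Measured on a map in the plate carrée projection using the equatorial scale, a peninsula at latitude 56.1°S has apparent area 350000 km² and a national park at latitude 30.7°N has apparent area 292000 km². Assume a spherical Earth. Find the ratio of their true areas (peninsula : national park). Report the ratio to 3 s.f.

On the plate carrée, areal scale = h·k = 1 × sec φ, so true area = apparent × cos φ.
True area of peninsula: 350000 × cos(56.1°) = 350000 × 0.5577 = 195200 km².
True area of national park: 292000 × cos(30.7°) = 292000 × 0.8599 = 251100 km².
Ratio = 195200 / 251100 ≈ 0.777.

0.777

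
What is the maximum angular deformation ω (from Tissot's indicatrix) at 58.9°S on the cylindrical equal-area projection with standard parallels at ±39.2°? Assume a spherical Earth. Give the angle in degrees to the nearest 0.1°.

45.3°

Cylindrical equal-area (φ₀ = 39.2°): h = cos φ / cos 39.2° along meridians, k = cos 39.2° / cos φ along parallels; h·k = 1.
At 58.9°: h = 0.6665, k = 1.500; principal scales a = 1.500, b = 0.6665.
sin(ω/2) = (a − b)/(a + b) = 0.8337/2.167 = 0.3848, so ω = 2 arcsin(0.3848) ≈ 45.3°.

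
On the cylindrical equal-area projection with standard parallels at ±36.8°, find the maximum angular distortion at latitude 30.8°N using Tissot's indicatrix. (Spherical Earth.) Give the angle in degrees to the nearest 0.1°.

A cylindrical equal-area projection with standard parallel φ₀ has meridian scale h = cos φ / cos φ₀ and parallel scale k = cos φ₀ / cos φ (so areas are preserved, h·k = 1).
At 30.8°: h = 1.073, k = 0.9322; principal scales a = 1.073, b = 0.9322.
sin(ω/2) = (a − b)/(a + b) = 0.1405/2.005 = 0.07008, so ω = 2 arcsin(0.07008) ≈ 8.0°.

8.0°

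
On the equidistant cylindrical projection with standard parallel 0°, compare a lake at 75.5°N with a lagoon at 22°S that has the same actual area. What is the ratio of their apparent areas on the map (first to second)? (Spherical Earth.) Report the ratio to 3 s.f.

In the plate carrée (x = Rλ, y = Rφ), meridians are true-scale (h = 1) and parallels are stretched by k = sec φ.
Areal scale at 75.5°: h·k = 1.000 × 3.994 = 3.994.
Areal scale at 22°: h·k = 1.000 × 1.079 = 1.079.
Ratio = 3.994/1.079 ≈ 3.70.

3.70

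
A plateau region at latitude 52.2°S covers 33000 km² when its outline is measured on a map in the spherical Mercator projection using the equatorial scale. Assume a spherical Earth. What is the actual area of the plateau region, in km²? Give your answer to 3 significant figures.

12400 km²

The Mercator projection is conformal; its linear scale factor is the same in every direction and equals sec φ = 1/cos φ.
Areal scale = k² = sec²φ = 1/cos²(52.2°) = 1/0.6129² = 2.662.
True area = apparent / (areal scale) = 33000 / 2.662 ≈ 12400 km².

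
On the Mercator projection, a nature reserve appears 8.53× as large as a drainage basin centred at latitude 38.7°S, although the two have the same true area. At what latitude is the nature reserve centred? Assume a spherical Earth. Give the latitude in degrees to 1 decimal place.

74.5°

For equal true areas on Mercator, apparent areas scale as sec²φ, so the ratio is cos²φ₂ / cos²φ₁.
cos²φ₂ / cos²φ₁ = 8.53  ⇒  cos φ₁ = cos 38.7° / √8.53 = 0.7804/2.921 = 0.2672.
φ₁ = arccos(0.2672) ≈ 74.5°.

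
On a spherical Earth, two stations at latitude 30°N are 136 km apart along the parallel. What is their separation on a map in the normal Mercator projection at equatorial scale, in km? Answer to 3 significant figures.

157 km

For Mercator, h = k = sec φ (a conformal cylindrical projection has a single point scale, 1/cos φ).
Along the parallel, k = sec 30° = 1/0.8660 = 1.155.
Map distance = 136 × 1.155 ≈ 157 km.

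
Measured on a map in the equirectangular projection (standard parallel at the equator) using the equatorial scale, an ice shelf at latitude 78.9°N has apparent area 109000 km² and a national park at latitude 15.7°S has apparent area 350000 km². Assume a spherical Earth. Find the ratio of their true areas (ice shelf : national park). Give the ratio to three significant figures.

0.0623

On the plate carrée, areal scale = h·k = 1 × sec φ, so true area = apparent × cos φ.
True area of ice shelf: 109000 × cos(78.9°) = 109000 × 0.1925 = 20980 km².
True area of national park: 350000 × cos(15.7°) = 350000 × 0.9627 = 336900 km².
Ratio = 20980 / 336900 ≈ 0.0623.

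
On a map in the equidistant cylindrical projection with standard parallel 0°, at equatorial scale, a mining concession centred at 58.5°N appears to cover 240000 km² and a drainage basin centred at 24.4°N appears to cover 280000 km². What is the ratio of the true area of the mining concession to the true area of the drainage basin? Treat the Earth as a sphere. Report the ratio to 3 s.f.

0.492

On the plate carrée, areal scale = h·k = 1 × sec φ, so true area = apparent × cos φ.
True area of mining concession: 240000 × cos(58.5°) = 240000 × 0.5225 = 125400 km².
True area of drainage basin: 280000 × cos(24.4°) = 280000 × 0.9107 = 255000 km².
Ratio = 125400 / 255000 ≈ 0.492.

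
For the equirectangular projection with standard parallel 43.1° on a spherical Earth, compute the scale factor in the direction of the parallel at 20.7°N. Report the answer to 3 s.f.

0.781

In the equirectangular projection with standard parallel φ₀ = 43.1° (x = Rλ cos φ₀, y = Rφ), meridians are true-scale (h = 1) and the parallel scale is k = cos φ₀ / cos φ.
k = cos 43.1° / cos 20.7° = 0.7302/0.9354 = 0.7806.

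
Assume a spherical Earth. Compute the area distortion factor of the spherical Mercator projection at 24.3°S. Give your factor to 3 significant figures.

For Mercator, h = k = sec φ (a conformal cylindrical projection has a single point scale, 1/cos φ).
Areal scale = k² = sec²φ = 1/cos²(24.3°) = 1/0.9114² = 1.204.

1.20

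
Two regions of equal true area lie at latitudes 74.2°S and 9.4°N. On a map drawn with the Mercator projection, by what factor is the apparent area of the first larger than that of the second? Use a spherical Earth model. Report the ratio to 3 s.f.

Mercator is conformal with k = sec φ, so areal scale = k² = sec²φ.
At 74.2°: sec²(74.2°) = 1/0.2723² = 13.49.
At 9.4°: sec²(9.4°) = 1/0.9866² = 1.027.
Ratio = 13.49/1.027 = cos²(9.4°)/cos²(74.2°) ≈ 13.1.

13.1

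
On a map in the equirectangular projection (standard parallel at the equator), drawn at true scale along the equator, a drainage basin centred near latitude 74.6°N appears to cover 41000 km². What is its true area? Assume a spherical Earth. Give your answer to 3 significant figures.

10900 km²

Plate carrée maps x = Rλ, y = Rφ. The meridian scale is h = 1 and the parallel scale is k = 1/cos φ = sec φ.
Areal scale = h·k = 1 × sec φ; at 74.6°, h = 1.000, k = 3.766, so h·k = 3.766.
True area = apparent / (areal scale) = 41000 / 3.766 ≈ 10900 km².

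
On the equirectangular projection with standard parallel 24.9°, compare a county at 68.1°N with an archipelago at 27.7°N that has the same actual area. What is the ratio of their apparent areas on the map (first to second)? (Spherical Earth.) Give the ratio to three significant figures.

With standard parallel φ₀ = 24.9°, the equirectangular projection gives x = Rλ cos φ₀, y = Rφ, so h = 1 and k = cos 24.9° / cos φ.
Areal scale at 68.1°: h·k = 1.000 × 2.432 = 2.432.
Areal scale at 27.7°: h·k = 1.000 × 1.024 = 1.024.
Ratio = 2.432/1.024 ≈ 2.37.

2.37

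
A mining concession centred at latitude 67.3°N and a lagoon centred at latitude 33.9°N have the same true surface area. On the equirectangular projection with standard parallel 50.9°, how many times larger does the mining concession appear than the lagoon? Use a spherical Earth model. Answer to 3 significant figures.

With standard parallel φ₀ = 50.9°, the equirectangular projection gives x = Rλ cos φ₀, y = Rφ, so h = 1 and k = cos 50.9° / cos φ.
Areal scale at 67.3°: h·k = 1.000 × 1.634 = 1.634.
Areal scale at 33.9°: h·k = 1.000 × 0.7598 = 0.7598.
Ratio = 1.634/0.7598 ≈ 2.15.

2.15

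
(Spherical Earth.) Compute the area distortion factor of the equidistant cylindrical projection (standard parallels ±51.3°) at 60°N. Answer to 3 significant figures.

1.25

In the equirectangular projection with standard parallel φ₀ = 51.3° (x = Rλ cos φ₀, y = Rφ), meridians are true-scale (h = 1) and the parallel scale is k = cos φ₀ / cos φ.
Areal scale = h·k = 1 × cos φ₀ / cos φ; at 60°, h = 1.000, k = 1.250, so h·k = 1.250.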